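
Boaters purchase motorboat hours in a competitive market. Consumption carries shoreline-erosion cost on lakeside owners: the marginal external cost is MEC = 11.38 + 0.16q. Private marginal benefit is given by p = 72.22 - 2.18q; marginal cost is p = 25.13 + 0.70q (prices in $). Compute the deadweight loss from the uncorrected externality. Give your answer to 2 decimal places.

DWL = $32.22

Market equilibrium (private): 25.13 + 0.70q = 72.22 - 2.18q → q_m = 16.3507.
Social marginal benefit = demand − MEC = 60.84 - 2.34q.
Set SMB = MC: 60.84 - 2.34q = 25.13 + 0.70q → q* = 11.7467.
The welfare-loss triangle has base |q_m − q*| and height MEC(q_m) (the vertical gap between SMB and MC is zero at q* and MEC at q_m).
DWL = ½ × 4.6040 × 13.9961 = 32.2190.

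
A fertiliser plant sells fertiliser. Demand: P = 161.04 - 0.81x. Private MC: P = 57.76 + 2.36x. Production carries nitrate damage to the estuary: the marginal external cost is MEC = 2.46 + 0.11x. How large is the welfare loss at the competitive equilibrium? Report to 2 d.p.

Market equilibrium (private): 57.76 + 2.36x = 161.04 - 0.81x → x_m = 32.5804.
Social marginal cost = private MC + MEC = 60.22 + 2.47x.
Set SMC = demand: 60.22 + 2.47x = 161.04 - 0.81x → x* = 30.7378.
The welfare-loss triangle has base |x_m − x*| and height MEC(x_m) (the vertical gap between SMC and demand is zero at x* and MEC at x_m).
DWL = ½ × 1.8426 × 6.0438 = 5.5682.

DWL = 5.57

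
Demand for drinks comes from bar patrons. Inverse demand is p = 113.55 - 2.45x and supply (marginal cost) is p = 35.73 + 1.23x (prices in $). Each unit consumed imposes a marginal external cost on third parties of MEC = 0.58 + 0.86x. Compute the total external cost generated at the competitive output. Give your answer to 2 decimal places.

$204.55

Market equilibrium (private): 35.73 + 1.23x = 113.55 - 2.45x → x_m = 21.1467.
Total external cost = ∫₀^{x_m} (0.58 + 0.86x) dx = 0.58×21.1467 + ½×0.86×21.1467² = 204.5537.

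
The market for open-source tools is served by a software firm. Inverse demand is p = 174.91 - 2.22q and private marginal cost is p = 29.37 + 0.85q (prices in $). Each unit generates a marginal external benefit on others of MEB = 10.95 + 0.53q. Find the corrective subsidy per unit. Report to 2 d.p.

Social marginal cost = private MC − MEB = 18.42 + 0.32q.
Set SMC = demand: 18.42 + 0.32q = 174.91 - 2.22q → q* = 61.6102.
The Pigouvian subsidy equals MEB at q*: 10.95 + 0.53×61.6102 = 43.6034.

subsidy = $43.60 per unit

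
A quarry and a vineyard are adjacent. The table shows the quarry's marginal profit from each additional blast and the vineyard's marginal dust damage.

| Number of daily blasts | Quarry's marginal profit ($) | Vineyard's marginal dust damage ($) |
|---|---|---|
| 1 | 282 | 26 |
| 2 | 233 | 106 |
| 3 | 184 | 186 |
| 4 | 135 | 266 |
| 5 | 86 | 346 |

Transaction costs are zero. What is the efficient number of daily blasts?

Bargaining reaches the level where marginal profit last exceeds marginal dust damage.
That holds through level 2 (233 ≥ 106) but not at 3 (184 < 186).

2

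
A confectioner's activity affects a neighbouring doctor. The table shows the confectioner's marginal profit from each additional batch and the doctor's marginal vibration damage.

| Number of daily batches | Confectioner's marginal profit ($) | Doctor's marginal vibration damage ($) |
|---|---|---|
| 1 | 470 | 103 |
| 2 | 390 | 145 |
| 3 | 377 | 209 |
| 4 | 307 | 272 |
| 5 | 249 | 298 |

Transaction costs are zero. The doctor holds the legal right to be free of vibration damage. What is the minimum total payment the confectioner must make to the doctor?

Efficient level: marginal profit ≥ marginal vibration damage through level 4, so k* = 4.
With the doctor holding the right, the confectioner must at least compensate total damage at k*: 103 + 145 + 209 + 272 = 729.

$729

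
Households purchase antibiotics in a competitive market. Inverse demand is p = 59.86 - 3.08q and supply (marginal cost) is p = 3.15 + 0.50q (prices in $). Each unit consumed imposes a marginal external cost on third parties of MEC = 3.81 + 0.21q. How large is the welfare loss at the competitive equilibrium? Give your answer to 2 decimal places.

Market equilibrium (private): 3.15 + 0.50q = 59.86 - 3.08q → q_m = 15.8408.
Social marginal benefit = demand − MEC = 56.05 - 3.29q.
Set SMB = MC: 56.05 - 3.29q = 3.15 + 0.50q → q* = 13.9578.
The welfare-loss triangle has base |q_m − q*| and height MEC(q_m) (the vertical gap between SMB and MC is zero at q* and MEC at q_m).
DWL = ½ × 1.8830 × 7.1366 = 6.7191.

DWL = $6.72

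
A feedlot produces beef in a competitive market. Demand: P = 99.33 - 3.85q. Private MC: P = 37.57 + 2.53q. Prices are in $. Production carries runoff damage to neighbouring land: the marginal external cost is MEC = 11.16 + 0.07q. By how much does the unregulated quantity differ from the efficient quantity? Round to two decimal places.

Market equilibrium (private): 37.57 + 2.53q = 99.33 - 3.85q → q_m = 9.6803.
Social marginal cost = private MC + MEC = 48.73 + 2.60q.
Set SMC = demand: 48.73 + 2.60q = 99.33 - 3.85q → q* = 7.8450.
Gap = |9.6803 − 7.8450| = 1.8353.

1.84 units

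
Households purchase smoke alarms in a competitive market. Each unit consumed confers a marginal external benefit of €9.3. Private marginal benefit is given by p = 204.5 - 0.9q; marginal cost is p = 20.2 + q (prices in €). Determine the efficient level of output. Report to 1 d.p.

q* = 101.9

Social marginal benefit = demand + MEB = 213.8 - 0.9q.
Set SMB = MC: 213.8 - 0.9q = 20.2 + q → q* = 101.8947.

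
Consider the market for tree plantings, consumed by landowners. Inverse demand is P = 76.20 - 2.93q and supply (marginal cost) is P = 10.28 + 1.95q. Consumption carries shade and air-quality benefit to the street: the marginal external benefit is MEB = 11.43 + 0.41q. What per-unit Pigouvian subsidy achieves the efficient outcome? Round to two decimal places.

Social marginal benefit = demand + MEB = 87.63 - 2.52q.
Set SMB = MC: 87.63 - 2.52q = 10.28 + 1.95q → q* = 17.3043.
The Pigouvian subsidy equals MEB at q*: 11.43 + 0.41×17.3043 = 18.5248.

subsidy = 18.52 per unit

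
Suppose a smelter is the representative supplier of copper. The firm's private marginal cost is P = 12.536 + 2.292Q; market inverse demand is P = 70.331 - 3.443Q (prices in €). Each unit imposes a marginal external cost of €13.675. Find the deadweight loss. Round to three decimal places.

DWL = €16.304

Market equilibrium (private): 12.536 + 2.292Q = 70.331 - 3.443Q → Q_m = 10.0776.
Social marginal cost = private MC + MEC = 26.211 + 2.292Q.
Set SMC = demand: 26.211 + 2.292Q = 70.331 - 3.443Q → Q* = 7.6931.
Between Q* and Q_m the wedge SMC − demand runs linearly from 0 to MEC(Q_m), so the loss is a triangle.
DWL = ½ × 2.3845 × 13.6750 = 16.3040.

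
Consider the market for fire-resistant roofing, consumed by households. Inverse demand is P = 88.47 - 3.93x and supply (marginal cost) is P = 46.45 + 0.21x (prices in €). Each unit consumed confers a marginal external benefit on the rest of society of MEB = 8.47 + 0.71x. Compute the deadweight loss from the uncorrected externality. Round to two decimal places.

Market equilibrium (private): 46.45 + 0.21x = 88.47 - 3.93x → x_m = 10.1498.
Social marginal benefit = demand + MEB = 96.94 - 3.22x.
Set SMB = MC: 96.94 - 3.22x = 46.45 + 0.21x → x* = 14.7201.
Height of the DWL triangle at x_m is SMB(x_m) − MC(x_m) = MEB(x_m) = 15.6763.
DWL = ½ × 4.5703 × 15.6763 = 35.8227.

DWL = €35.82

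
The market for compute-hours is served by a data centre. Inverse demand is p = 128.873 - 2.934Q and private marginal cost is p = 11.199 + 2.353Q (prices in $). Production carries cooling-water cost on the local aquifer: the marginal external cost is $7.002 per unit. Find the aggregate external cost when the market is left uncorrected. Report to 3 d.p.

$155.845

Market equilibrium (private): 11.199 + 2.353Q = 128.873 - 2.934Q → Q_m = 22.2572.
Total external cost = MEC × Q_m = 7.002 × 22.2572 = 155.8449.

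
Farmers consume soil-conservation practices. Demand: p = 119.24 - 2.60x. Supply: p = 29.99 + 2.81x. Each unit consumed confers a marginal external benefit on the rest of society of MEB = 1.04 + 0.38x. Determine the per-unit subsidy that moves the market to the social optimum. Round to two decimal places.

Social marginal benefit = demand + MEB = 120.28 - 2.22x.
Set SMB = MC: 120.28 - 2.22x = 29.99 + 2.81x → x* = 17.9503.
The Pigouvian subsidy equals MEB at x*: 1.04 + 0.38×17.9503 = 7.8611.

subsidy = 7.86 per unit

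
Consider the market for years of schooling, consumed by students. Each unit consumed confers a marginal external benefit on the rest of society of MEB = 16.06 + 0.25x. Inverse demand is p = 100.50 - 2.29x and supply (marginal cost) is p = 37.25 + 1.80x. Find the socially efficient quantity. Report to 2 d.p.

x* = 20.65

Social marginal benefit = demand + MEB = 116.56 - 2.04x.
Set SMB = MC: 116.56 - 2.04x = 37.25 + 1.80x → x* = 20.6536.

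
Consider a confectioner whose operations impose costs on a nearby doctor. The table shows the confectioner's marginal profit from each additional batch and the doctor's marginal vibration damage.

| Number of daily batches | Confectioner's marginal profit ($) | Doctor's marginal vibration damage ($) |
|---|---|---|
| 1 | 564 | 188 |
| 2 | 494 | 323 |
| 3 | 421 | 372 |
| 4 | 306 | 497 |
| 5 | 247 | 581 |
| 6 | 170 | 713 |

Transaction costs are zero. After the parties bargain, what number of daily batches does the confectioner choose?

Bargaining reaches the level where marginal profit last exceeds marginal vibration damage.
That holds through level 3 (421 ≥ 372) but not at 4 (306 < 497).

3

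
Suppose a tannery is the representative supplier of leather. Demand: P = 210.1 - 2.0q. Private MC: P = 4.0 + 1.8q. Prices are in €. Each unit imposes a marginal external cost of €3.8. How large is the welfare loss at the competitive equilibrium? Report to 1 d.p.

Market equilibrium (private): 4.0 + 1.8q = 210.1 - 2.0q → q_m = 54.2368.
Social marginal cost = private MC + MEC = 7.8 + 1.8q.
Set SMC = demand: 7.8 + 1.8q = 210.1 - 2.0q → q* = 53.2368.
Between q* and q_m the wedge SMC − demand runs linearly from 0 to MEC(q_m), so the loss is a triangle.
DWL = ½ × 1.0000 × 3.8000 = 1.9000.

DWL = €1.9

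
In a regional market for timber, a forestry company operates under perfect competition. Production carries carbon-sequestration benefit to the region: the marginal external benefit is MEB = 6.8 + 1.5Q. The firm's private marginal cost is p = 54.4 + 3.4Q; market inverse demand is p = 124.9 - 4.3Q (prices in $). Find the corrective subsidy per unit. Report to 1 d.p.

Social marginal cost = private MC − MEB = 47.6 + 1.9Q.
Set SMC = demand: 47.6 + 1.9Q = 124.9 - 4.3Q → Q* = 12.4677.
The Pigouvian subsidy equals MEB at Q*: 6.8 + 1.5×12.4677 = 25.5016.

subsidy = $25.5 per unit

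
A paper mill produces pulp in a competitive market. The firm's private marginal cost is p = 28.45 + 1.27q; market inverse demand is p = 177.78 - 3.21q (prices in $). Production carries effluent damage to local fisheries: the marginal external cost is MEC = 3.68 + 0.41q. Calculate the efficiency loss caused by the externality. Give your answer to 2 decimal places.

DWL = $30.77

Market equilibrium (private): 28.45 + 1.27q = 177.78 - 3.21q → q_m = 33.3326.
Social marginal cost = private MC + MEC = 32.13 + 1.68q.
Set SMC = demand: 32.13 + 1.68q = 177.78 - 3.21q → q* = 29.7853.
Height of the DWL triangle at q_m is SMC(q_m) − demand(q_m) = MEC(q_m) = 17.3464.
DWL = ½ × 3.5473 × 17.3464 = 30.7664.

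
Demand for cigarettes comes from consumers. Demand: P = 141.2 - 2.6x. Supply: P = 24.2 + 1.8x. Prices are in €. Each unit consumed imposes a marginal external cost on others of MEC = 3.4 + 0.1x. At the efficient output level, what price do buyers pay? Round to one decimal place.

Social marginal benefit = demand − MEC = 137.8 - 2.7x.
Set SMB = MC: 137.8 - 2.7x = 24.2 + 1.8x → x* = 25.2444.
Consumer price on the demand curve at x*: 141.2 − 2.6×25.2444 = 75.5646.

P = €75.6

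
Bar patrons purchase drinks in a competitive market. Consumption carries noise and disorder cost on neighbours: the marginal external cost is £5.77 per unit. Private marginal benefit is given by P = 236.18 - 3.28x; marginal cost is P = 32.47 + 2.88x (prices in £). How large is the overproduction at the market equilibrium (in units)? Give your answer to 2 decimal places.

Market equilibrium (private): 32.47 + 2.88x = 236.18 - 3.28x → x_m = 33.0698.
Social marginal benefit = demand − MEC = 230.41 - 3.28x.
Set SMB = MC: 230.41 - 3.28x = 32.47 + 2.88x → x* = 32.1331.
Gap = |33.0698 − 32.1331| = 0.9367.

0.94 units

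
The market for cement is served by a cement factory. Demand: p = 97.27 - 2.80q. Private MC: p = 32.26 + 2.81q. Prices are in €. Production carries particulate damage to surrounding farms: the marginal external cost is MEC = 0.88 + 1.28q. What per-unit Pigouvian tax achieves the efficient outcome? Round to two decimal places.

tax = €12.79 per unit

Social marginal cost = private MC + MEC = 33.14 + 4.09q.
Set SMC = demand: 33.14 + 4.09q = 97.27 - 2.80q → q* = 9.3077.
The Pigouvian tax equals MEC at q*: 0.88 + 1.28×9.3077 = 12.7939.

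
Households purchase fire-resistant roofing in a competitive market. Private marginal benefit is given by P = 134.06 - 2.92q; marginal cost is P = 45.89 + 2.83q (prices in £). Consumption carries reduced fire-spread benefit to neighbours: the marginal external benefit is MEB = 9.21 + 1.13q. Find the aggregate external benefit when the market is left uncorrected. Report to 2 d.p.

Market equilibrium (private): 45.89 + 2.83q = 134.06 - 2.92q → q_m = 15.3339.
Total external benefit = ∫₀^{q_m} (9.21 + 1.13q) dq = 9.21×15.3339 + ½×1.13×15.3339² = 274.0728.

£274.07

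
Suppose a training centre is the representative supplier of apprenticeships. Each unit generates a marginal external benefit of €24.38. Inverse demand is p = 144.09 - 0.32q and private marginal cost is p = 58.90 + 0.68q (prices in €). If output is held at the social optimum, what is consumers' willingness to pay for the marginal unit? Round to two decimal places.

P = €109.03

Social marginal cost = private MC − MEB = 34.52 + 0.68q.
Set SMC = demand: 34.52 + 0.68q = 144.09 - 0.32q → q* = 109.5700.
Consumer price on the demand curve at q*: 144.09 − 0.32×109.5700 = 109.0276.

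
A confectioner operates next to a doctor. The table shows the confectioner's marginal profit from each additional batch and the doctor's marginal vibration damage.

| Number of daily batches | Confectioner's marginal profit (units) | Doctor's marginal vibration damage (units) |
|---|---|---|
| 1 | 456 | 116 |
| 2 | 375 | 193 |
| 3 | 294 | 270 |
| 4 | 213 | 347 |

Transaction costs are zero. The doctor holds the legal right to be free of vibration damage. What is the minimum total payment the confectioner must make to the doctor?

579

Efficient level: marginal profit ≥ marginal vibration damage through level 3, so k* = 3.
With the doctor holding the right, the confectioner must at least compensate total damage at k*: 116 + 193 + 270 = 579.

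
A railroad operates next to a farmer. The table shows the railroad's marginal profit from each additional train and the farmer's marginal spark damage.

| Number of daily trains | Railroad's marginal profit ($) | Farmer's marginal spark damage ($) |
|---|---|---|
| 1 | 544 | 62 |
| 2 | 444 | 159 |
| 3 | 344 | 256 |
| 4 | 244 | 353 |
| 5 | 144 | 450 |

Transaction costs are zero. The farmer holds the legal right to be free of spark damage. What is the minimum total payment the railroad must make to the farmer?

$477

Efficient level: marginal profit ≥ marginal spark damage through level 3, so k* = 3.
With the farmer holding the right, the railroad must at least compensate total damage at k*: 62 + 159 + 256 = 477.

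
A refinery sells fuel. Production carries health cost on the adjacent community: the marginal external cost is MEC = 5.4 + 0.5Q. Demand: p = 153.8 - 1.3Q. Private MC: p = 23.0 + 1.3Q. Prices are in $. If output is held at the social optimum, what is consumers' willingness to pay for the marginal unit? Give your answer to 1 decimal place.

P = $101.2

Social marginal cost = private MC + MEC = 28.4 + 1.8Q.
Set SMC = demand: 28.4 + 1.8Q = 153.8 - 1.3Q → Q* = 40.4516.
Consumer price on the demand curve at Q*: 153.8 − 1.3×40.4516 = 101.2129.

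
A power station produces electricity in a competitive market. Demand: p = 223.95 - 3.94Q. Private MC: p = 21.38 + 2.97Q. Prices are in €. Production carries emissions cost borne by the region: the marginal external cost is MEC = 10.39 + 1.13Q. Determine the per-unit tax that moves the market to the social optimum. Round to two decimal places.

Social marginal cost = private MC + MEC = 31.77 + 4.10Q.
Set SMC = demand: 31.77 + 4.10Q = 223.95 - 3.94Q → Q* = 23.9030.
The Pigouvian tax equals MEC at Q*: 10.39 + 1.13×23.9030 = 37.4004.

tax = €37.40 per unit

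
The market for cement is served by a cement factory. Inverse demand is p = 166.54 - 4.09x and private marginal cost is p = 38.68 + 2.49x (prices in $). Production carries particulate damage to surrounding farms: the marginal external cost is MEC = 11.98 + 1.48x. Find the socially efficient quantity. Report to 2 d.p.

x* = 14.38

Social marginal cost = private MC + MEC = 50.66 + 3.97x.
Set SMC = demand: 50.66 + 3.97x = 166.54 - 4.09x → x* = 14.3772.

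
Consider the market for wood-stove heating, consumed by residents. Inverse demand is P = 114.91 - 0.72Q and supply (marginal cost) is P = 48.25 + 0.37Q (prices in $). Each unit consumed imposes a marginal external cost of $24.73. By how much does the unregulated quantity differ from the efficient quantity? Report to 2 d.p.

22.69 units

Market equilibrium (private): 48.25 + 0.37Q = 114.91 - 0.72Q → Q_m = 61.1560.
Social marginal benefit = demand − MEC = 90.18 - 0.72Q.
Set SMB = MC: 90.18 - 0.72Q = 48.25 + 0.37Q → Q* = 38.4679.
Gap = |61.1560 − 38.4679| = 22.6881.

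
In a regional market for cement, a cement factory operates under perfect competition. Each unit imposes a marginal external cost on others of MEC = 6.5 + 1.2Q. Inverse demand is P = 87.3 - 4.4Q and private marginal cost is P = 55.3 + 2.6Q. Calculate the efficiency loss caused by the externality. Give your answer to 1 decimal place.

Market equilibrium (private): 55.3 + 2.6Q = 87.3 - 4.4Q → Q_m = 4.5714.
Social marginal cost = private MC + MEC = 61.8 + 3.8Q.
Set SMC = demand: 61.8 + 3.8Q = 87.3 - 4.4Q → Q* = 3.1098.
The welfare-loss triangle has base |Q_m − Q*| and height MEC(Q_m) (the vertical gap between SMC and demand is zero at Q* and MEC at Q_m).
DWL = ½ × 1.4616 × 11.9857 = 8.7591.

DWL = 8.8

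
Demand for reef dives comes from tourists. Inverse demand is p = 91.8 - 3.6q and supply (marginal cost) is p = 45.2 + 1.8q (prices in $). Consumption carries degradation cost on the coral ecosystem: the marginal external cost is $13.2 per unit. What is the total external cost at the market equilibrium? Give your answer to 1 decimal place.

$113.9

Market equilibrium (private): 45.2 + 1.8q = 91.8 - 3.6q → q_m = 8.6296.
Total external cost = MEC × q_m = 13.2 × 8.6296 = 113.9107.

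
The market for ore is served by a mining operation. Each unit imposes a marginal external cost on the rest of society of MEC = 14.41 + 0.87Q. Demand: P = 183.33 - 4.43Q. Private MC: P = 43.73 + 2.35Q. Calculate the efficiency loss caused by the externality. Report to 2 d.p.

Market equilibrium (private): 43.73 + 2.35Q = 183.33 - 4.43Q → Q_m = 20.5900.
Social marginal cost = private MC + MEC = 58.14 + 3.22Q.
Set SMC = demand: 58.14 + 3.22Q = 183.33 - 4.43Q → Q* = 16.3647.
The loss is the area between SMC and demand from Q* to Q_m; with linear curves that's a triangle of height MEC(Q_m).
DWL = ½ × 4.2253 × 32.3233 = 68.2878.

DWL = 68.29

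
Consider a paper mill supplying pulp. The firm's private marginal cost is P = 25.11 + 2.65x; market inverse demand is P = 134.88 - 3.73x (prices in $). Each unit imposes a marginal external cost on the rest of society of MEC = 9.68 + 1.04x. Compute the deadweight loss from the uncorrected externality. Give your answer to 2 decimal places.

Market equilibrium (private): 25.11 + 2.65x = 134.88 - 3.73x → x_m = 17.2053.
Social marginal cost = private MC + MEC = 34.79 + 3.69x.
Set SMC = demand: 34.79 + 3.69x = 134.88 - 3.73x → x* = 13.4892.
Between x* and x_m the wedge SMC − demand runs linearly from 0 to MEC(x_m), so the loss is a triangle.
DWL = ½ × 3.7161 × 27.5735 = 51.2329.

DWL = $51.23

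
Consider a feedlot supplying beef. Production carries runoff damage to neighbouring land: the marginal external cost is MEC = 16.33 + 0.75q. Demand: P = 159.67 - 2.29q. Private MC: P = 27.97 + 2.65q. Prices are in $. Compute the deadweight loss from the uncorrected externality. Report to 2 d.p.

DWL = $115.95

Market equilibrium (private): 27.97 + 2.65q = 159.67 - 2.29q → q_m = 26.6599.
Social marginal cost = private MC + MEC = 44.30 + 3.40q.
Set SMC = demand: 44.30 + 3.40q = 159.67 - 2.29q → q* = 20.2759.
The loss is the area between SMC and demand from q* to q_m; with linear curves that's a triangle of height MEC(q_m).
DWL = ½ × 6.3840 × 36.3249 = 115.9491.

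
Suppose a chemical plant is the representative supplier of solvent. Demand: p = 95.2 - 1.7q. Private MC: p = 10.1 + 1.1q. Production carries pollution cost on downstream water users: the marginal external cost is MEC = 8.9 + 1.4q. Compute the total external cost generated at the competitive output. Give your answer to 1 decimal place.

Market equilibrium (private): 10.1 + 1.1q = 95.2 - 1.7q → q_m = 30.3929.
Total external cost = ∫₀^{q_m} (8.9 + 1.4q) dq = 8.9×30.3929 + ½×1.4×30.3929² = 917.1067.

917.1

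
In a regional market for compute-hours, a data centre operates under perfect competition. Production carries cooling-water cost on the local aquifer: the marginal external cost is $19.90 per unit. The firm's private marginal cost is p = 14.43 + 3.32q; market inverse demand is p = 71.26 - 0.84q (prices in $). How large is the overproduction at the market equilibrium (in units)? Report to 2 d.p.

4.78 units

Market equilibrium (private): 14.43 + 3.32q = 71.26 - 0.84q → q_m = 13.6611.
Social marginal cost = private MC + MEC = 34.33 + 3.32q.
Set SMC = demand: 34.33 + 3.32q = 71.26 - 0.84q → q* = 8.8774.
Gap = |13.6611 − 8.8774| = 4.7837.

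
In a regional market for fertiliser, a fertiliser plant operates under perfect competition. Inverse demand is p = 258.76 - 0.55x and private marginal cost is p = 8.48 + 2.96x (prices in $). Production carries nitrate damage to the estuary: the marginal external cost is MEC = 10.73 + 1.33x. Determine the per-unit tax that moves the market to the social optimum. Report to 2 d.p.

Social marginal cost = private MC + MEC = 19.21 + 4.29x.
Set SMC = demand: 19.21 + 4.29x = 258.76 - 0.55x → x* = 49.4938.
The Pigouvian tax equals MEC at x*: 10.73 + 1.33×49.4938 = 76.5568.

tax = $76.56 per unit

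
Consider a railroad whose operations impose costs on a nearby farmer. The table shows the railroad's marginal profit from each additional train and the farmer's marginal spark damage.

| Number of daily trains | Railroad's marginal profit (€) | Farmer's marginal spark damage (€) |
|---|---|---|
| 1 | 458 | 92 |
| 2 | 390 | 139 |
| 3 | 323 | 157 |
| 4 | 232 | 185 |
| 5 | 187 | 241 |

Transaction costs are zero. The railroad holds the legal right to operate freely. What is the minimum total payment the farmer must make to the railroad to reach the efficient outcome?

€187

Left alone the railroad would choose level 5 (marginal profit stays positive).
Efficient level: k* = 4 (marginal profit ≥ marginal spark damage through 4).
The farmer must at least cover the railroad's forgone profit from cutting 5→4: 187 = 187.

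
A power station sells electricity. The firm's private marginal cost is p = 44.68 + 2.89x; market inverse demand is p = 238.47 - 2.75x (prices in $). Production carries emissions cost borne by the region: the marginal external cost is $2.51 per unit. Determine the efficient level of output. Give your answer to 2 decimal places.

x* = 33.91

Social marginal cost = private MC + MEC = 47.19 + 2.89x.
Set SMC = demand: 47.19 + 2.89x = 238.47 - 2.75x → x* = 33.9149.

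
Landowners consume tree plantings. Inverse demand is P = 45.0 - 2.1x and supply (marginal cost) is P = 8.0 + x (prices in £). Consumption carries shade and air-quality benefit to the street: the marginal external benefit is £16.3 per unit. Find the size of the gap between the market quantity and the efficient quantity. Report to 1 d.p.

Market equilibrium (private): 8.0 + x = 45.0 - 2.1x → x_m = 11.9355.
Social marginal benefit = demand + MEB = 61.3 - 2.1x.
Set SMB = MC: 61.3 - 2.1x = 8.0 + x → x* = 17.1935.
Gap = |11.9355 − 17.1935| = 5.2580.

5.3 units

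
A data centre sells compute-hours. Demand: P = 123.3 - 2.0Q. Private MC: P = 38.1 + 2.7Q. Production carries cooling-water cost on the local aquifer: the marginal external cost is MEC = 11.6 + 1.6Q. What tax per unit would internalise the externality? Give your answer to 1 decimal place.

tax = 30.3 per unit

Social marginal cost = private MC + MEC = 49.7 + 4.3Q.
Set SMC = demand: 49.7 + 4.3Q = 123.3 - 2.0Q → Q* = 11.6825.
The Pigouvian tax equals MEC at Q*: 11.6 + 1.6×11.6825 = 30.2920.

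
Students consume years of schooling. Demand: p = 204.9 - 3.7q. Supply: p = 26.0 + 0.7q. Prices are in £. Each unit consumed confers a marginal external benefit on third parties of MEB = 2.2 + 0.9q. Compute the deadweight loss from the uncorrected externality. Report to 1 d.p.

Market equilibrium (private): 26.0 + 0.7q = 204.9 - 3.7q → q_m = 40.6591.
Social marginal benefit = demand + MEB = 207.1 - 2.8q.
Set SMB = MC: 207.1 - 2.8q = 26.0 + 0.7q → q* = 51.7429.
Between q* and q_m the wedge SMB − MC runs linearly from 0 to MEB(q_m), so the loss is a triangle.
DWL = ½ × 11.0838 × 38.7932 = 214.9880.

DWL = £215.0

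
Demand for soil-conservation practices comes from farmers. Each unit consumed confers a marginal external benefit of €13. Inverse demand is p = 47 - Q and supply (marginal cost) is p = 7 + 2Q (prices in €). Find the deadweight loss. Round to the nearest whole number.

DWL = €28

Market equilibrium (private): 7 + 2Q = 47 - Q → Q_m = 13.3333.
Social marginal benefit = demand + MEB = 60 - Q.
Set SMB = MC: 60 - Q = 7 + 2Q → Q* = 17.6667.
Height of the DWL triangle at Q_m is SMB(Q_m) − MC(Q_m) = MEB(Q_m) = 13.0000.
DWL = ½ × 4.3334 × 13.0000 = 28.1671.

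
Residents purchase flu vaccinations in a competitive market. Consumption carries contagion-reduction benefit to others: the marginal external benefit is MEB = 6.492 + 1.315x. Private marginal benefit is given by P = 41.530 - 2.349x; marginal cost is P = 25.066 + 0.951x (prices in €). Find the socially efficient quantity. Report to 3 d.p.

x* = 11.565

Social marginal benefit = demand + MEB = 48.022 - 1.034x.
Set SMB = MC: 48.022 - 1.034x = 25.066 + 0.951x → x* = 11.5647.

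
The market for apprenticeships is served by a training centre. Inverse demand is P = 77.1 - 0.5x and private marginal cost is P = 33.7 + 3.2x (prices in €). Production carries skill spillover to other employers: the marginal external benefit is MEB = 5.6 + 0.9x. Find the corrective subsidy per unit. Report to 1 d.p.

subsidy = €21.4 per unit

Social marginal cost = private MC − MEB = 28.1 + 2.3x.
Set SMC = demand: 28.1 + 2.3x = 77.1 - 0.5x → x* = 17.5000.
The Pigouvian subsidy equals MEB at x*: 5.6 + 0.9×17.5000 = 21.3500.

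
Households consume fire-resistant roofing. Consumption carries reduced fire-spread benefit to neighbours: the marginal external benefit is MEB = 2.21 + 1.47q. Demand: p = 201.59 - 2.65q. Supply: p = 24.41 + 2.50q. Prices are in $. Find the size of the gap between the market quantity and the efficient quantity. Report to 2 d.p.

Market equilibrium (private): 24.41 + 2.50q = 201.59 - 2.65q → q_m = 34.4039.
Social marginal benefit = demand + MEB = 203.80 - 1.18q.
Set SMB = MC: 203.80 - 1.18q = 24.41 + 2.50q → q* = 48.7473.
Gap = |34.4039 − 48.7473| = 14.3434.

14.34 units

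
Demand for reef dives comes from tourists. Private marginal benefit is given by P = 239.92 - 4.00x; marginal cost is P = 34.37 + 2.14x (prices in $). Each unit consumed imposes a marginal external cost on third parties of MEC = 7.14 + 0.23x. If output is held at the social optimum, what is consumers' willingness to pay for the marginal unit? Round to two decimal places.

Social marginal benefit = demand − MEC = 232.78 - 4.23x.
Set SMB = MC: 232.78 - 4.23x = 34.37 + 2.14x → x* = 31.1476.
Consumer price on the demand curve at x*: 239.92 − 4.00×31.1476 = 115.3296.

P = $115.33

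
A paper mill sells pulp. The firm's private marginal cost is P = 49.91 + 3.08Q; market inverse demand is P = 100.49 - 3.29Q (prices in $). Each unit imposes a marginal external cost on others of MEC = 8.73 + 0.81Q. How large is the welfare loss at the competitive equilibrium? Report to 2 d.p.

Market equilibrium (private): 49.91 + 3.08Q = 100.49 - 3.29Q → Q_m = 7.9403.
Social marginal cost = private MC + MEC = 58.64 + 3.89Q.
Set SMC = demand: 58.64 + 3.89Q = 100.49 - 3.29Q → Q* = 5.8287.
Between Q* and Q_m the wedge SMC − demand runs linearly from 0 to MEC(Q_m), so the loss is a triangle.
DWL = ½ × 2.1116 × 15.1617 = 16.0077.

DWL = $16.01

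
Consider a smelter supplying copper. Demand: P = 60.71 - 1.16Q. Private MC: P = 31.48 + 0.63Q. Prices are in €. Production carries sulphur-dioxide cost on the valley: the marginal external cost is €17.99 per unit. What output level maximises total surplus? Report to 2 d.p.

Social marginal cost = private MC + MEC = 49.47 + 0.63Q.
Set SMC = demand: 49.47 + 0.63Q = 60.71 - 1.16Q → Q* = 6.2793.

Q* = 6.28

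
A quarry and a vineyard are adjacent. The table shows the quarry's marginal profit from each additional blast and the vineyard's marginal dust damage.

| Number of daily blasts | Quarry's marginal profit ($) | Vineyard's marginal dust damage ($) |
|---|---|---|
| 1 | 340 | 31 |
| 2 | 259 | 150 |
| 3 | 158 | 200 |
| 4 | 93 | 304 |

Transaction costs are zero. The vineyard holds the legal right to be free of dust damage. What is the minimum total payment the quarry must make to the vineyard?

Efficient level: marginal profit ≥ marginal dust damage through level 2, so k* = 2.
With the vineyard holding the right, the quarry must at least compensate total damage at k*: 31 + 150 = 181.

$181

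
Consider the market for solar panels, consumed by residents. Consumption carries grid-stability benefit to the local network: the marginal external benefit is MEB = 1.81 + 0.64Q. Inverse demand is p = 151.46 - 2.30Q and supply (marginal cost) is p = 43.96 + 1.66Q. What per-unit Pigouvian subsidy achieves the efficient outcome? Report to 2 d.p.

Social marginal benefit = demand + MEB = 153.27 - 1.66Q.
Set SMB = MC: 153.27 - 1.66Q = 43.96 + 1.66Q → Q* = 32.9247.
The Pigouvian subsidy equals MEB at Q*: 1.81 + 0.64×32.9247 = 22.8818.

subsidy = 22.88 per unit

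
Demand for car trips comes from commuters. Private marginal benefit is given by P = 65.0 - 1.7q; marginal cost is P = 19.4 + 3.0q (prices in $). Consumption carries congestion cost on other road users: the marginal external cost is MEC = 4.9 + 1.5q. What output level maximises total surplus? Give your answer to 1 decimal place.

Social marginal benefit = demand − MEC = 60.1 - 3.2q.
Set SMB = MC: 60.1 - 3.2q = 19.4 + 3.0q → q* = 6.5645.

q* = 6.6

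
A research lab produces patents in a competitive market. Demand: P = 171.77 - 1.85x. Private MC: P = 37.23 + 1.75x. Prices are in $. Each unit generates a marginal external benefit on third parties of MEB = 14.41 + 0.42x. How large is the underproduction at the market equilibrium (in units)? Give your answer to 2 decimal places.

9.47 units

Market equilibrium (private): 37.23 + 1.75x = 171.77 - 1.85x → x_m = 37.3722.
Social marginal cost = private MC − MEB = 22.82 + 1.33x.
Set SMC = demand: 22.82 + 1.33x = 171.77 - 1.85x → x* = 46.8396.
Gap = |37.3722 − 46.8396| = 9.4674.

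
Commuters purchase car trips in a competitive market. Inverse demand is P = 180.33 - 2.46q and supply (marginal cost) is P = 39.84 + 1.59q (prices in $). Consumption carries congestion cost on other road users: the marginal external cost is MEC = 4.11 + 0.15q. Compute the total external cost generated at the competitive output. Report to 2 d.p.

Market equilibrium (private): 39.84 + 1.59q = 180.33 - 2.46q → q_m = 34.6889.
Total external cost = ∫₀^{q_m} (4.11 + 0.15q) dq = 4.11×34.6889 + ½×0.15×34.6889² = 232.8204.

$232.82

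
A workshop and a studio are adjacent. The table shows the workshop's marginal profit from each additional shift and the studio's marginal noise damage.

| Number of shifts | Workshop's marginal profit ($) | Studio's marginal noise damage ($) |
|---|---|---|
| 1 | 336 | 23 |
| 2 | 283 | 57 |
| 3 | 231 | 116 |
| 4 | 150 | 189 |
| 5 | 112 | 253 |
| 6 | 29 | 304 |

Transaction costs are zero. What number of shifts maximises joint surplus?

Bargaining reaches the level where marginal profit last exceeds marginal noise damage.
That holds through level 3 (231 ≥ 116) but not at 4 (150 < 189).

3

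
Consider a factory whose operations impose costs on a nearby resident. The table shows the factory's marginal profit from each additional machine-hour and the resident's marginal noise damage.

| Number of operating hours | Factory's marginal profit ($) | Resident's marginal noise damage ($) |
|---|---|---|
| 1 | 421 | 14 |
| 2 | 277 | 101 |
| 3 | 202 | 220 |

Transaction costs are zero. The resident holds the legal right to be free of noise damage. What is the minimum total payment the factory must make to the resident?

$115

Efficient level: marginal profit ≥ marginal noise damage through level 2, so k* = 2.
With the resident holding the right, the factory must at least compensate total damage at k*: 14 + 101 = 115.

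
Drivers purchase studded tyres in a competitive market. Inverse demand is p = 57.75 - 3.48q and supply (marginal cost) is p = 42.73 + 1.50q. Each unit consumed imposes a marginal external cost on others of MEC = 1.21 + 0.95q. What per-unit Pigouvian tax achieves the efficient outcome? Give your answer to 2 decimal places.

Social marginal benefit = demand − MEC = 56.54 - 4.43q.
Set SMB = MC: 56.54 - 4.43q = 42.73 + 1.50q → q* = 2.3288.
The Pigouvian tax equals MEC at q*: 1.21 + 0.95×2.3288 = 3.4224.

tax = 3.42 per unit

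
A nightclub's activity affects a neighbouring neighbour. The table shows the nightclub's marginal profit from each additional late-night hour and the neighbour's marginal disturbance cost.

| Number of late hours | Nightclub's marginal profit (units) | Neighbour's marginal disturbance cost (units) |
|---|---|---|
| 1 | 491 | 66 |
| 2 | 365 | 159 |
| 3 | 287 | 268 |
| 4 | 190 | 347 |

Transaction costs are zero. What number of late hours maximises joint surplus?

3

Bargaining reaches the level where marginal profit last exceeds marginal disturbance cost.
That holds through level 3 (287 ≥ 268) but not at 4 (190 < 347).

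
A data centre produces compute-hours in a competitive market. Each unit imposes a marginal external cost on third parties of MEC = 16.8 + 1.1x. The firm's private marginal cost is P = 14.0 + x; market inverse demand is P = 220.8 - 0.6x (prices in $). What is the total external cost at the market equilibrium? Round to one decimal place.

$11359.5

Market equilibrium (private): 14.0 + x = 220.8 - 0.6x → x_m = 129.2500.
Total external cost = ∫₀^{x_m} (16.8 + 1.1x) dx = 16.8×129.2500 + ½×1.1×129.2500² = 11359.4594.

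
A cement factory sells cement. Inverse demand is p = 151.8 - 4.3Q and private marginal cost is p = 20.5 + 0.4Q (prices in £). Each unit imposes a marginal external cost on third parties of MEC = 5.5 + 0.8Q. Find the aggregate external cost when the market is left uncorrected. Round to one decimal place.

£465.8

Market equilibrium (private): 20.5 + 0.4Q = 151.8 - 4.3Q → Q_m = 27.9362.
Total external cost = ∫₀^{Q_m} (5.5 + 0.8Q) dQ = 5.5×27.9362 + ½×0.8×27.9362² = 465.8216.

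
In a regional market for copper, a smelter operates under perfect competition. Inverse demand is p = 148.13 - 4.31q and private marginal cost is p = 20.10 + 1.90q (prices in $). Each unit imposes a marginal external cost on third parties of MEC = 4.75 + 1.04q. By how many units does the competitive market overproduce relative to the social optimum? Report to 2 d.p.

Market equilibrium (private): 20.10 + 1.90q = 148.13 - 4.31q → q_m = 20.6167.
Social marginal cost = private MC + MEC = 24.85 + 2.94q.
Set SMC = demand: 24.85 + 2.94q = 148.13 - 4.31q → q* = 17.0041.
Gap = |20.6167 − 17.0041| = 3.6126.

3.61 units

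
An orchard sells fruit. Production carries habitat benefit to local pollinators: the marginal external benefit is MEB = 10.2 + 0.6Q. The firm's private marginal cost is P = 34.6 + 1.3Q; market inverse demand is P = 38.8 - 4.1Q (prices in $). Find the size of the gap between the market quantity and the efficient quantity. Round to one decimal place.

2.2 units

Market equilibrium (private): 34.6 + 1.3Q = 38.8 - 4.1Q → Q_m = 0.7778.
Social marginal cost = private MC − MEB = 24.4 + 0.7Q.
Set SMC = demand: 24.4 + 0.7Q = 38.8 - 4.1Q → Q* = 3.0000.
Gap = |0.7778 − 3.0000| = 2.2222.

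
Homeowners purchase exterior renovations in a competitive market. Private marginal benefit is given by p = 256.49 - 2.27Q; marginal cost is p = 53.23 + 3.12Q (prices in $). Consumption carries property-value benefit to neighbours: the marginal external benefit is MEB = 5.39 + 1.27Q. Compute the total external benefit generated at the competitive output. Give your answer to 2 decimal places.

Market equilibrium (private): 53.23 + 3.12Q = 256.49 - 2.27Q → Q_m = 37.7106.
Total external benefit = ∫₀^{Q_m} (5.39 + 1.27Q) dQ = 5.39×37.7106 + ½×1.27×37.7106² = 1106.2869.

$1106.29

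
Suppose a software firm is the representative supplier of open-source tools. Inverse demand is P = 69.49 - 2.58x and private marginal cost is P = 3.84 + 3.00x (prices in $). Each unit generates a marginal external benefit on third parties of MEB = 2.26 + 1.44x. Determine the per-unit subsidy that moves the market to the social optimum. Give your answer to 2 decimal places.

Social marginal cost = private MC − MEB = 1.58 + 1.56x.
Set SMC = demand: 1.58 + 1.56x = 69.49 - 2.58x → x* = 16.4034.
The Pigouvian subsidy equals MEB at x*: 2.26 + 1.44×16.4034 = 25.8809.

subsidy = $25.88 per unit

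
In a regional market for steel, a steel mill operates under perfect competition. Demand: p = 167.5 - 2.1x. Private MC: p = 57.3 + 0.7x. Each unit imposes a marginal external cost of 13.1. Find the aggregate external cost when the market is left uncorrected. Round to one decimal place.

Market equilibrium (private): 57.3 + 0.7x = 167.5 - 2.1x → x_m = 39.3571.
Total external cost = MEC × x_m = 13.1 × 39.3571 = 515.5780.

515.6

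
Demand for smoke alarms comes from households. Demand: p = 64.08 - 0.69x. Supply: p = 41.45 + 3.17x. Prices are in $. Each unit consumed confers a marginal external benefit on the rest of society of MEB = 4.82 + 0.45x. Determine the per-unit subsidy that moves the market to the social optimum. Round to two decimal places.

Social marginal benefit = demand + MEB = 68.90 - 0.24x.
Set SMB = MC: 68.90 - 0.24x = 41.45 + 3.17x → x* = 8.0499.
The Pigouvian subsidy equals MEB at x*: 4.82 + 0.45×8.0499 = 8.4425.

subsidy = $8.44 per unit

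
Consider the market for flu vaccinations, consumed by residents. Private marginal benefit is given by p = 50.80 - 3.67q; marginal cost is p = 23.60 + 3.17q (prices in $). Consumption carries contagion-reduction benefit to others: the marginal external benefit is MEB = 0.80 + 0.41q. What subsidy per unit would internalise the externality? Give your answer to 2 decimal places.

Social marginal benefit = demand + MEB = 51.60 - 3.26q.
Set SMB = MC: 51.60 - 3.26q = 23.60 + 3.17q → q* = 4.3546.
The Pigouvian subsidy equals MEB at q*: 0.80 + 0.41×4.3546 = 2.5854.

subsidy = $2.59 per unit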